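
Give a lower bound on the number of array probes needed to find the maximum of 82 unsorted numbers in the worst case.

Adversary: any unprobed cell could hold a value larger than everything seen so far. If fewer than 82 cells are probed, the adversary places the max in an unprobed cell. So all 82 cells must be examined; together with 82-1 comparisons this is tight.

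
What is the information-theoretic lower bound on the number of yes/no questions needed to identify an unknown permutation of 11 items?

There are 11! = 39916800 permutations. Each yes/no question gives at most 1 bit, so at least ceil(log_2(39916800)) = 26 questions are needed.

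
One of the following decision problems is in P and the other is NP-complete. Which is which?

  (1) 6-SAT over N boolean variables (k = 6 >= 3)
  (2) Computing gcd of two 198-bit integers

(1) is NP-complete: 3-SAT is NP-complete (Cook-Levin); k-SAT for k>=3 reduces from 3-SAT.
(2) is P: the Euclidean algorithm runs in polynomial time in the bit-length.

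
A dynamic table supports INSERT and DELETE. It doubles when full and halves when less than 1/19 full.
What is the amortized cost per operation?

Using potential function Phi = |2*num_items - table_size| when load > 1/2, and Phi = table_size/2 - num_items otherwise. The gap of 1/19 vs 1/2 for shrinking prevents thrashing. Both insert and delete have O(1) amortized cost.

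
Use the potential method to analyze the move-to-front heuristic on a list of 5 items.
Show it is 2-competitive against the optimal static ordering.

Let Phi = number of inversions between the MTF list and the optimal static list (0 <= Phi <= C(5,2)). Accessing an element at MTF position k and optimal position j: the move-to-front destroys all k-1 inversions in front of it that are not in front in optimal (>= k-j of them) and creates at most j-1 new ones. Amortized cost <= k + (j-1) - (k-j) = 2j - 1 <= 2 * optimal cost.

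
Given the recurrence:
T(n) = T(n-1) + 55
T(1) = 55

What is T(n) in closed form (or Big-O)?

Unrolling: T(n) = T(n-1) + 55 = T(n-2) + 2*55 = ... = T(1) + (n-1)*55 = 55 + (n-1)*55 = 55n.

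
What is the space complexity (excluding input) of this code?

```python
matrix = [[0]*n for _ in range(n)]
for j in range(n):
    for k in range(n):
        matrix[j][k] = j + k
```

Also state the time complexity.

Space complexity: O(n^2).
A 2D structure of size n x n is allocated.
Time complexity: O(n^2).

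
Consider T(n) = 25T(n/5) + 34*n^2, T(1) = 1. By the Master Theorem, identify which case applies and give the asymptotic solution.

a=25, b=5, f(n)=34*n^2.
log_5(25) = 2, so n^(log_b(a)) = n^2.
f(n) = Theta(n^2), so Case 2 applies.
T(n) = Theta(n^2 log n).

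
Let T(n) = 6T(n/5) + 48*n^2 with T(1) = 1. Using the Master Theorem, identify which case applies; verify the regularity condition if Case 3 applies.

a=6, b=5, f(n)=48*n^2.
log_5(6) = 1.113 < 2.
f(n) = Omega(n^(1.113+epsilon)) for some epsilon > 0, so Case 3 is the candidate.
Regularity: a*f(n/b) = 6*48*(n/5)^2 = (6/25)*48*n^2 <= c*f(n) with c = 6/25 < 1. Satisfied.
Case 3: T(n) = Theta(n^2).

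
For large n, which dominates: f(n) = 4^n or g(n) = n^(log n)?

f(n) = 4^n grows faster: take logs: log(n^(log n)) = (log n)^2, log(4^n) = n log 4; n dominates (log n)^2.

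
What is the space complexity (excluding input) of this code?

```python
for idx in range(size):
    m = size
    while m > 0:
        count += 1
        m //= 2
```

Space complexity: O(1).
Only a constant amount of auxiliary storage is used; nothing grows with n.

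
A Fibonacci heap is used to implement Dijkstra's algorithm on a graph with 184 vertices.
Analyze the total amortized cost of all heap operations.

Dijkstra performs 184 insert, 184 extract-min, and at most E decrease-key operations. With Fibonacci heap: insert O(1) amortized, extract-min O(log n) amortized, decrease-key O(1) amortized. Total with n = 184: O(n * 1 + n * log n + E * 1) = O(n log n + E).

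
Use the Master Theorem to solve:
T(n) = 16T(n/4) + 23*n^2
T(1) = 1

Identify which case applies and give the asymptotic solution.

a=16, b=4, f(n)=23*n^2.
log_4(16) = 2, so n^(log_b(a)) = n^2.
f(n) = Theta(n^2), so Case 2 applies.
T(n) = Theta(n^2 log n).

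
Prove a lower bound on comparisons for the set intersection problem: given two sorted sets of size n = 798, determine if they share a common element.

For two sorted arrays of size n = 798, any correct algorithm must examine Omega(n) elements. If fewer are examined, an adversary places a common element in an unexamined gap. A merge-based scan achieves O(n), so the bound is tight.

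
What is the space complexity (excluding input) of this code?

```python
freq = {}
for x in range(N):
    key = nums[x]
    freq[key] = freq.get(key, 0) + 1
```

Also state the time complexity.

Space complexity: O(n).
Auxiliary storage grows linearly with the input size n in the worst case.
Time complexity: O(n).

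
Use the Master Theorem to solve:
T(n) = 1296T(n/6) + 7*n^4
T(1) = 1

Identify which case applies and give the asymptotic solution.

a=1296, b=6, f(n)=7*n^4.
log_6(1296) = 4, so n^(log_b(a)) = n^4.
f(n) = Theta(n^4), so Case 2 applies.
T(n) = Theta(n^4 log n).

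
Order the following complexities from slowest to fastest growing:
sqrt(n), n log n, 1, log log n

Ordered by growth rate: 1 < log log n < sqrt(n) < n log n.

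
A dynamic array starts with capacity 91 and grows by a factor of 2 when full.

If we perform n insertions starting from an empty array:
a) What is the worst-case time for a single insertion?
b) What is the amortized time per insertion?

(a) Worst-case single insertion: O(n) -- when the array is full at capacity c, the resize copies all c elements, and c can be Theta(n).
(b) Resizes happen at sizes 91, 182, 364, ... Total copy cost for n insertions: 91 + 182 + ... = O(n) (geometric series with ratio 1/2). Amortized cost per insertion: O(n)/n = O(1).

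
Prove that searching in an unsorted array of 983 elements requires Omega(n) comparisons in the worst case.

An adversary can always place the target in the last position checked. Until all 983 positions are examined, the target might be in any unchecked position. Therefore 983 comparisons are necessary.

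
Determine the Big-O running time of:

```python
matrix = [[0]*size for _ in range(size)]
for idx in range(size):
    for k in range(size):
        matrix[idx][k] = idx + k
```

Time complexity: O(n^2).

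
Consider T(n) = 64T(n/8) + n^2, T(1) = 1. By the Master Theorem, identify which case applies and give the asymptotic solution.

a=64, b=8, f(n)=n^2.
log_8(64) = 2, so n^(log_b(a)) = n^2.
f(n) = Theta(n^2), so Case 2 applies.
T(n) = Theta(n^2 log n).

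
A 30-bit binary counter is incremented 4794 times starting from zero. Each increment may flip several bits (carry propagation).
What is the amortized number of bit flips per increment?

Bit i flips on every 2^i-th increment, so over 4794 increments bit i flips floor(4794/2^i) times. Summing over i: total flips < 2 * 4794. Amortized: < 2 = O(1) per increment.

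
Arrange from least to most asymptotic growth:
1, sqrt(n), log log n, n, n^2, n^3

Ordered by growth rate: 1 < log log n < sqrt(n) < n < n^2 < n^3.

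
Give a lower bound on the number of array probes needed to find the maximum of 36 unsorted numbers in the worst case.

Adversary: any unprobed cell could hold a value larger than everything seen so far. If fewer than 36 cells are probed, the adversary places the max in an unprobed cell. So all 36 cells must be examined; together with 36-1 comparisons this is tight.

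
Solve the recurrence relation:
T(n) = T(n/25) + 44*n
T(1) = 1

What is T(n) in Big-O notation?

Geometric series: 44*n*(1 + 1/25 + 1/25^2 + ...) = O(n). T(n) = O(n).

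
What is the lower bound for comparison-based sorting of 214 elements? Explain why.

A comparison-based sorting algorithm corresponds to a decision tree. With 214! possible permutations, the tree has 214! leaves. The height is at least log_2(214!) = Omega(n log n) by Stirling's approximation.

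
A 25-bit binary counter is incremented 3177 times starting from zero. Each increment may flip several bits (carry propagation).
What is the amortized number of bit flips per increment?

Bit i flips on every 2^i-th increment, so over 3177 increments bit i flips floor(3177/2^i) times. Summing over i: total flips < 2 * 3177. Amortized: < 2 = O(1) per increment.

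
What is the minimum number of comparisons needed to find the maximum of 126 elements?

Finding the maximum requires 125 comparisons. Each comparison eliminates exactly one candidate. With 126 candidates, we need 125 eliminations.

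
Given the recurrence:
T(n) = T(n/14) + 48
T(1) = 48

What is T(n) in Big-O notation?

Each step divides n by 14 and adds 48. After log_14(n) steps, T(n) = O(log n).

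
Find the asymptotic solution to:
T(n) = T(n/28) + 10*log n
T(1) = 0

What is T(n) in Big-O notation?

Each of the log_28(n) levels adds O(log n). T(n) = O(log^2 n).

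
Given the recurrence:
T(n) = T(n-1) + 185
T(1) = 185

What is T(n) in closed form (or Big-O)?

Unrolling: T(n) = T(n-1) + 185 = T(n-2) + 2*185 = ... = T(1) + (n-1)*185 = 185 + (n-1)*185 = 185n.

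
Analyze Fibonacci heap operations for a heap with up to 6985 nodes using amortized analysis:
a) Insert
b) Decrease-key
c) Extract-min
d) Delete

Fibonacci heaps use lazy consolidation. Potential function Phi = t + 2m (t = number of trees, m = marked nodes).
- Insert: O(1) actual, Delta Phi = +1 (one new tree) => O(1) amortized.
- Decrease-key: with c cascading cuts, actual cost is O(c); Delta Phi <= c - 2(c-1) + 2 = 4 - c (c new trees; >= c-1 marks cleared; <= 1 new mark). Amortized O(c) + (4 - c) = O(1).
- Extract-min: O(D(n) + t) actual; consolidation drops t to <= D(n)+1, so Delta Phi pays for the t term. D(n) = O(log n) for n = 6985 => O(log n) amortized.
- Delete: decrease-key to -inf then extract-min = O(log n).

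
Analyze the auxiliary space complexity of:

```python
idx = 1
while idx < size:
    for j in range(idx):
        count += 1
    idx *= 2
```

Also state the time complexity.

Space complexity: O(1).
Only a constant amount of auxiliary storage is used; nothing grows with n.
Time complexity: O(n).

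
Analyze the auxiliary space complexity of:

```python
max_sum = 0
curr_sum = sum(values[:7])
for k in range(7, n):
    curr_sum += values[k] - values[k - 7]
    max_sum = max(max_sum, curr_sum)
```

Space complexity: O(1).
Only a constant amount of auxiliary storage is used; nothing grows with n.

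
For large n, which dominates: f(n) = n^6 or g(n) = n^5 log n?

f(n) = n^6 grows faster: n^6 / (n^5 log n) = n/log n -> infinity.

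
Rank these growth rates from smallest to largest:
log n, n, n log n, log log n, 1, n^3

Ordered by growth rate: 1 < log log n < log n < n < n log n < n^3.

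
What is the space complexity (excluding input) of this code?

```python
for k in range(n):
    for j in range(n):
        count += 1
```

Space complexity: O(1).
Only a constant amount of auxiliary storage is used; nothing grows with n.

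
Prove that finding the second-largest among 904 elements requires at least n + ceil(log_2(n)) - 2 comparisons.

Lower bound (adversary): identifying the maximum requires 904-1 comparisons (each eliminates one candidate). Assign weight 1 to each element; on each comparison the adversary lets the heavier side win and gives it the loser's weight. The max ends with weight 904, but each comparison it wins at most doubles its weight, so the max must win >= ceil(log_2(904)) = 10 comparisons. The second-largest is one of those 10 direct losers to the max, and identifying which one is largest needs >= 10-1 further comparisons. Total >= 904-1 + 10-1 = 912.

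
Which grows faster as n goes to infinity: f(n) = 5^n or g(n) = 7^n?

g(n) = 7^n grows faster: (7/5)^n -> infinity since 7/5 > 1.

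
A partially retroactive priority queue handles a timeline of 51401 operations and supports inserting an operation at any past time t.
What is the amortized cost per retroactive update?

Partially retroactive priority queues (Demaine-Iacono-Langerman) allow updates at past times with queries only at the present. With a balanced BST over the m = 51401 timeline events tracking bridges, each retroactive insert or delete is O(log m) amortized.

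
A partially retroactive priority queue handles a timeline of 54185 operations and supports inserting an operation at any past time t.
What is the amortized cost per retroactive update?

Partially retroactive priority queues (Demaine-Iacono-Langerman) allow updates at past times with queries only at the present. With a balanced BST over the m = 54185 timeline events tracking bridges, each retroactive insert or delete is O(log m) amortized.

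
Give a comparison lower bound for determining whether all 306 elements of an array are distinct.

In the algebraic decision-tree model, the YES region for element distinctness on 306 elements has 306! connected components (one per ordering). Ben-Or's theorem then gives a lower bound of Omega(log(n!)) = Omega(n log n).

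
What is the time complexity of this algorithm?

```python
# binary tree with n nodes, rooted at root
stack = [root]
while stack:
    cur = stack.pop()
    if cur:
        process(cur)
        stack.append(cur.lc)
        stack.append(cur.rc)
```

Time complexity: O(n).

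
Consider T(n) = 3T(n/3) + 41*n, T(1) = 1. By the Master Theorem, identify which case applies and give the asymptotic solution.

a=3, b=3, f(n)=41*n.
log_3(3) = 1, so n^(log_b(a)) = n.
f(n) = Theta(n), so Case 2 applies.
T(n) = Theta(n log n).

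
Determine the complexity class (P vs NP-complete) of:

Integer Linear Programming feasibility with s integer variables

This problem is NP-complete: ILP feasibility is NP-complete (LP relaxation is in P).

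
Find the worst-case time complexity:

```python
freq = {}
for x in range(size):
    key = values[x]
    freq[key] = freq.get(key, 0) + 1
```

Time complexity: O(n).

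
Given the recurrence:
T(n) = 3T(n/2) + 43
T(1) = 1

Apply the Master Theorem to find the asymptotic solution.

a=3, b=2, f(n)=43. log_2(3) = 1.585. Case 1 of Master Theorem: T(n) = O(n^1.585).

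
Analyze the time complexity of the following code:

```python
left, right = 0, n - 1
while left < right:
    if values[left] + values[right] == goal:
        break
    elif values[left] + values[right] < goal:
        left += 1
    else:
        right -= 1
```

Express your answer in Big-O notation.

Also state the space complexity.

Time complexity: O(n).
Space complexity: O(1).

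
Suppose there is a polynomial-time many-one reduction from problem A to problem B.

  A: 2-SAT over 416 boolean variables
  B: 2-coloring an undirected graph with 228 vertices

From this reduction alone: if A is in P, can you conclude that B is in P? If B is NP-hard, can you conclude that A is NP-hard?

A poly-time reduction A <=_p B transfers tractability DOWN (B easy => A easy) and hardness UP (A hard => B hard), not the reverse.
From A in P, the reduction alone does NOT give B in P: any problem in P trivially reduces to SAT, yet SAT is not known to be in P.
From B NP-hard, the reduction alone does NOT give A NP-hard: again, easy problems reduce to hard ones.
(Here in fact A is P and B is P.)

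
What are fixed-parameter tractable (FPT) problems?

A problem parameterized by k is FPT if it can be solved in time f(k) * n^O(1), where f is any computable function of k alone. Vertex Cover parameterized by solution size k is FPT: O(2^k * n). The W-hierarchy (W[1], W[2], ...) classifies parameterized problems by hardness; Clique parameterized by clique size is W[1]-complete.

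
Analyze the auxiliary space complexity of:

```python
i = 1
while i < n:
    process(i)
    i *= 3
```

Space complexity: O(1).
Only a constant amount of auxiliary storage is used; nothing grows with n.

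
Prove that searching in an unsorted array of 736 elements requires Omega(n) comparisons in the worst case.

An adversary can always place the target in the last position checked. Until all 736 positions are examined, the target might be in any unchecked position. Therefore 736 comparisons are necessary.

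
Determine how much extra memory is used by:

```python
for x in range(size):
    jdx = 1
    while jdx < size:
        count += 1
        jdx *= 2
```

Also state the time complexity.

Space complexity: O(1).
Only a constant amount of auxiliary storage is used; nothing grows with n.
Time complexity: O(n log n).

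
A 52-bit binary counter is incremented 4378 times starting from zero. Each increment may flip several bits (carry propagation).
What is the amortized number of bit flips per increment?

Bit i flips on every 2^i-th increment, so over 4378 increments bit i flips floor(4378/2^i) times. Summing over i: total flips < 2 * 4378. Amortized: < 2 = O(1) per increment.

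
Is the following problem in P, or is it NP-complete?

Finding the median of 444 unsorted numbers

This problem is in P: linear-time selection (median-of-medians) runs in O(n).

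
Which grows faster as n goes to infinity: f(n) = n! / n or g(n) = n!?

g(n) = n! grows faster: the ratio n!/(n!/n) = n -> infinity.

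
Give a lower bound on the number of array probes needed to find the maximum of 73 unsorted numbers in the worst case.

Adversary: any unprobed cell could hold a value larger than everything seen so far. If fewer than 73 cells are probed, the adversary places the max in an unprobed cell. So all 73 cells must be examined; together with 73-1 comparisons this is tight.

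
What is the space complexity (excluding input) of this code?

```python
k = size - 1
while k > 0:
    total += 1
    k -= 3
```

Space complexity: O(1).
Only a constant amount of auxiliary storage is used; nothing grows with n.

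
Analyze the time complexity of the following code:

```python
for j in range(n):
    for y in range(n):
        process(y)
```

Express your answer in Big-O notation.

Time complexity: O(n^2).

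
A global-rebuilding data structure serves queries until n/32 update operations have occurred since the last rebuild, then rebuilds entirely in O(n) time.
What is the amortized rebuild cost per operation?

The O(n) rebuild is triggered by n/32 operations, so each contributes O(n)/(n/32) = O(32) = O(1) to the rebuild cost.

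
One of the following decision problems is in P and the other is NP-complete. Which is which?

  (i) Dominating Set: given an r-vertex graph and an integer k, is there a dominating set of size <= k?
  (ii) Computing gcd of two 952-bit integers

(i) is NP-complete: reduces from Set Cover (with k part of the input).
(ii) is P: the Euclidean algorithm runs in polynomial time in the bit-length.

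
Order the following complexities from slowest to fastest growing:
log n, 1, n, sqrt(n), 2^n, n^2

Ordered by growth rate: 1 < log n < sqrt(n) < n < n^2 < 2^n.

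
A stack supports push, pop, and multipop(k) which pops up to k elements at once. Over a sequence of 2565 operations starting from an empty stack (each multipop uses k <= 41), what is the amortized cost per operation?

Each element is pushed exactly once and popped at most once (whether by pop or as part of a multipop). So the total number of individual pops over the whole sequence is at most the number of pushes, which is at most 2565. Total work <= 2 * 2565, hence O(1) amortized per operation.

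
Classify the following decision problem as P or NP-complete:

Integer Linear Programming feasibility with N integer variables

This problem is NP-complete: ILP feasibility is NP-complete (LP relaxation is in P).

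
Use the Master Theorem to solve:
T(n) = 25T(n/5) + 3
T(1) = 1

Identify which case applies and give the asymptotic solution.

a=25, b=5, f(n)=3.
log_5(25) = 2 > 0.
Since f(n) = O(n^0) is polynomially smaller than n^2, Case 1 applies.
T(n) = Theta(n^2).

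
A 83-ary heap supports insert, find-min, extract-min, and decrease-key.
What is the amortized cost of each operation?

The 83-ary heap has height O(log_83 n). Insert sifts up: O(log_83 n). Find-min reads the root: O(1). Extract-min sifts down comparing 83 children per level: O(83 * log_83 n). Decrease-key sifts up: O(log_83 n).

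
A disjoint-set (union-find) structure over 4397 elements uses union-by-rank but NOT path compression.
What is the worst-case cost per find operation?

Union-by-rank alone keeps every tree's height <= log_2(4397) ~= 12.1. Each find traverses from a node to its root, costing O(height) = O(log n). Without path compression this bound is tight.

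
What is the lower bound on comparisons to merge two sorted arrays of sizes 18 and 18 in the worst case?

Adversary: with |18 - 18| <= 1 the inputs can be fully interleaved so that every adjacent pair in the merged output comes from different arrays. Then each of the 35 adjacent pairs must be directly compared, or the algorithm cannot determine their relative order. Standard merge meets this bound.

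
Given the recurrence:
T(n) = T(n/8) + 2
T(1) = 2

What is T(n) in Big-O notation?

Each step divides n by 8 and adds 2. After log_8(n) steps, T(n) = O(log n).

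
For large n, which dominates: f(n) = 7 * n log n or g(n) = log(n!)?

f(n) = 7 * n log n and g(n) = log(n!) are Theta of each other: Stirling: log(n!) = n log n - n + O(log n) = Theta(n log n); the constant 7 doesn't change the Theta class.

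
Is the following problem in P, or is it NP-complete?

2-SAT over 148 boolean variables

This problem is in P: 2-SAT is solvable in linear time via implication-graph SCCs.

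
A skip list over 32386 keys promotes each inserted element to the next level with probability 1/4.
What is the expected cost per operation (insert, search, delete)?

Expected number of levels is O(log_4(32386)) = O(log n). A search visits O(1) expected nodes per level over O(log n) levels. Insert/delete are a search plus O(1) pointer updates per level. Expected O(log n) per operation.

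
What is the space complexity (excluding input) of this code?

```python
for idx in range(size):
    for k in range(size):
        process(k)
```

Space complexity: O(1).
Only a constant amount of auxiliary storage is used; nothing grows with n.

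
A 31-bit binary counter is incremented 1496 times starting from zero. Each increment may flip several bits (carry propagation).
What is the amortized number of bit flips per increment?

Bit i flips on every 2^i-th increment, so over 1496 increments bit i flips floor(1496/2^i) times. Summing over i: total flips < 2 * 1496. Amortized: < 2 = O(1) per increment.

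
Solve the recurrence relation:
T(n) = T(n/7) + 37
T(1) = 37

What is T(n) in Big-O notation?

Each step divides n by 7 and adds 37. After log_7(n) steps, T(n) = O(log n).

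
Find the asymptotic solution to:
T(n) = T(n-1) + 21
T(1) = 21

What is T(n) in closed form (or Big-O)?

Unrolling: T(n) = T(n-1) + 21 = T(n-2) + 2*21 = ... = T(1) + (n-1)*21 = 21 + (n-1)*21 = 21n.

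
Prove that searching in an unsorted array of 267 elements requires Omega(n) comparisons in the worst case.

An adversary can always place the target in the last position checked. Until all 267 positions are examined, the target might be in any unchecked position. Therefore 267 comparisons are necessary.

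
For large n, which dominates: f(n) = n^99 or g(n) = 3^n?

g(n) = 3^n grows faster: any exponential with base > 1 dominates every polynomial.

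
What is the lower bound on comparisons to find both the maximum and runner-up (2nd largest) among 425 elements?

Lower bound: finding the max needs 425-1 comparisons. By an adversary weight-doubling argument, the maximum element must personally win at least ceil(log_2(425)) = 9 comparisons in any correct algorithm. The 2nd largest is among those 9 direct losers, and distinguishing it requires 9-1 more comparisons. Total >= 425-1 + 9-1 = 432. A balanced tournament achieves this bound exactly.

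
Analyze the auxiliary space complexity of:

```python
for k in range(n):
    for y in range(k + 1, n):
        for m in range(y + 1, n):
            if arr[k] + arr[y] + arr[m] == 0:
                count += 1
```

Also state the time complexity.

Space complexity: O(1).
Only a constant amount of auxiliary storage is used; nothing grows with n.
Time complexity: O(n^3).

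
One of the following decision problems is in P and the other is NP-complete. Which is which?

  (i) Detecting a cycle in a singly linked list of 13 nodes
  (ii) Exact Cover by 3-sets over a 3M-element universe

(i) is P: Floyd's tortoise-and-hare runs in O(n) time, O(1) space.
(ii) is NP-complete: one of Karp's 21 NP-complete problems.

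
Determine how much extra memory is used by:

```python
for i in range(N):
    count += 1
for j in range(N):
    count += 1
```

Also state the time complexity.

Space complexity: O(1).
Only a constant amount of auxiliary storage is used; nothing grows with n.
Time complexity: O(n).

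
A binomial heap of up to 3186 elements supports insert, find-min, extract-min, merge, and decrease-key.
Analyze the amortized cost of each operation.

A binomial heap with n <= 3186 elements has at most floor(log_2 3186) + 1 = 12 trees. Using potential Phi = number of trees: Insert adds one tree, but cascading merges reduce count -- amortized O(1). Find-min reads the cached minimum pointer: O(1). Extract-min creates O(log n) new trees: O(log n). Merge combines tree lists: O(log n). Decrease-key sifts the element up its tree of height <= log n: O(log n).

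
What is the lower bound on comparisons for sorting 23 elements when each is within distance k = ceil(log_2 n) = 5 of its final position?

Partition the 23 positions into floor(n/k) blocks of k = 5 consecutive positions; any permutation within a block keeps every element within k of its final position, so there are at least (k!)^(n/k) distinguishable inputs. Lower bound: log_2((k!)^(n/k)) = (n/k) * log_2(k!) = Theta(n log k); with k = ceil(log_2 n), this is Omega(n log log n).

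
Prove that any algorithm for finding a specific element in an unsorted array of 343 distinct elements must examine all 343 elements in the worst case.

Adversary argument: if the algorithm examines fewer than 343 elements, the adversary places the target in an unexamined position. The algorithm cannot distinguish 'not present' from 'in unexamined position'.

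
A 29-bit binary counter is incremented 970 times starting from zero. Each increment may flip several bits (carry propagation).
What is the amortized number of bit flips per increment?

Bit i flips on every 2^i-th increment, so over 970 increments bit i flips floor(970/2^i) times. Summing over i: total flips < 2 * 970. Amortized: < 2 = O(1) per increment.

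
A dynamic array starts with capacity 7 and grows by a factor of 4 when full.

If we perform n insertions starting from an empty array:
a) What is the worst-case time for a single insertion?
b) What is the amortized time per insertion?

(a) Worst-case single insertion: O(n) -- when the array is full at capacity c, the resize copies all c elements, and c can be Theta(n).
(b) Resizes happen at sizes 7, 28, 112, ... Total copy cost for n insertions: 7 + 28 + ... = O(n) (geometric series with ratio 1/4). Amortized cost per insertion: O(n)/n = O(1).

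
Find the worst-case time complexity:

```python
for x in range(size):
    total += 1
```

Time complexity: O(n).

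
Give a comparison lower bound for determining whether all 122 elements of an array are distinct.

In the algebraic decision-tree model, the YES region for element distinctness on 122 elements has 122! connected components (one per ordering). Ben-Or's theorem then gives a lower bound of Omega(log(n!)) = Omega(n log n).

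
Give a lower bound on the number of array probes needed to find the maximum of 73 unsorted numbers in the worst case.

Adversary: any unprobed cell could hold a value larger than everything seen so far. If fewer than 73 cells are probed, the adversary places the max in an unprobed cell. So all 73 cells must be examined; together with 73-1 comparisons this is tight.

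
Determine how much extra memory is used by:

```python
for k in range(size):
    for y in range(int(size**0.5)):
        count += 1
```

Space complexity: O(1).
Only a constant amount of auxiliary storage is used; nothing grows with n.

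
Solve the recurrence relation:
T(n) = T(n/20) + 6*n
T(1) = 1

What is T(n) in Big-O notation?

Geometric series: 6*n*(1 + 1/20 + 1/20^2 + ...) = O(n). T(n) = O(n).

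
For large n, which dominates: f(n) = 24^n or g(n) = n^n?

g(n) = n^n grows faster: n^n / 24^n = (n/24)^n -> infinity once n > 24.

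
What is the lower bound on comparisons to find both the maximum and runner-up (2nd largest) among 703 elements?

Lower bound: finding the max needs 703-1 comparisons. By an adversary weight-doubling argument, the maximum element must personally win at least ceil(log_2(703)) = 10 comparisons in any correct algorithm. The 2nd largest is among those 10 direct losers, and distinguishing it requires 10-1 more comparisons. Total >= 703-1 + 10-1 = 711. A balanced tournament achieves this bound exactly.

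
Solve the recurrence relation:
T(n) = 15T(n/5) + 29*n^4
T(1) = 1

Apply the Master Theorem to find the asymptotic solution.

a=15, b=5, f(n)=29*n^4. log_5(15) = 1.683 < 4. Case 3: T(n) = O(n^4).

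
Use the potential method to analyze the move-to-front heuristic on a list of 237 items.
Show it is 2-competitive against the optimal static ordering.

Let Phi = number of inversions between the MTF list and the optimal static list (0 <= Phi <= C(237,2)). Accessing an element at MTF position k and optimal position j: the move-to-front destroys all k-1 inversions in front of it that are not in front in optimal (>= k-j of them) and creates at most j-1 new ones. Amortized cost <= k + (j-1) - (k-j) = 2j - 1 <= 2 * optimal cost.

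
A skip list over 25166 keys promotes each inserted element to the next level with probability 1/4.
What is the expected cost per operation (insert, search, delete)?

Expected number of levels is O(log_4(25166)) = O(log n). A search visits O(1) expected nodes per level over O(log n) levels. Insert/delete are a search plus O(1) pointer updates per level. Expected O(log n) per operation.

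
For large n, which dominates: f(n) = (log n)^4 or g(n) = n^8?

g(n) = n^8 grows faster: any positive polynomial dominates any polylog.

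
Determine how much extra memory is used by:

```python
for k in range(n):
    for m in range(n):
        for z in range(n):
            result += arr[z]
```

Space complexity: O(1).
Only a constant amount of auxiliary storage is used; nothing grows with n.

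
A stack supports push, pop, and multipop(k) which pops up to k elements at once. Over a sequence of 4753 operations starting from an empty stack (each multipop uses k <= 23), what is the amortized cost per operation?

Each element is pushed exactly once and popped at most once (whether by pop or as part of a multipop). So the total number of individual pops over the whole sequence is at most the number of pushes, which is at most 4753. Total work <= 2 * 4753, hence O(1) amortized per operation.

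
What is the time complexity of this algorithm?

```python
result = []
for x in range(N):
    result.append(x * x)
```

Time complexity: O(n).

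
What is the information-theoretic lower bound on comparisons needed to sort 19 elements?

There are 19! = 121645100408832000 possible orderings. Each comparison gives 1 bit. We need at least ceil(log_2(121645100408832000)) = 57 comparisons.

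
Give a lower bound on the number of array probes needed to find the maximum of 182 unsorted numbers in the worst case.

Adversary: any unprobed cell could hold a value larger than everything seen so far. If fewer than 182 cells are probed, the adversary places the max in an unprobed cell. So all 182 cells must be examined; together with 182-1 comparisons this is tight.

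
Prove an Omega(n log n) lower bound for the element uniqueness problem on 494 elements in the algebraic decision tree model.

In the algebraic decision tree model, element uniqueness on 494 elements is equivalent to determining which cell of an arrangement of C(494,2) = 121771 hyperplanes x_i = x_j contains the input point. Ben-Or's theorem shows this requires Omega(n log n).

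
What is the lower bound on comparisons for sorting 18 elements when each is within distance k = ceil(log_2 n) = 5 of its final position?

Partition the 18 positions into floor(n/k) blocks of k = 5 consecutive positions; any permutation within a block keeps every element within k of its final position, so there are at least (k!)^(n/k) distinguishable inputs. Lower bound: log_2((k!)^(n/k)) = (n/k) * log_2(k!) = Theta(n log k); with k = ceil(log_2 n), this is Omega(n log log n).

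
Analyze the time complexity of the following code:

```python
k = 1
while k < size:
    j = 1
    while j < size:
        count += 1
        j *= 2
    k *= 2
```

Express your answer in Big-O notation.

Time complexity: O(log^2 n).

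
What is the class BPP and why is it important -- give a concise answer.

BPP (Bounded-error Probabilistic Polynomial time) is the class of problems solvable by a randomized algorithm in polynomial time with error probability at most 1/3. BPP contains P and is contained in PSPACE. It is widely conjectured that P = BPP, meaning randomness does not help for decision problems.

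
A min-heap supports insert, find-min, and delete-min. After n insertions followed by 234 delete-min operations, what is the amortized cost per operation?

Insert takes O(log n) worst case. Delete-min takes O(log n). Over a sequence of n inserts and 234 delete-mins, total cost is O((n + 234) log n). Amortized per operation: O(log n).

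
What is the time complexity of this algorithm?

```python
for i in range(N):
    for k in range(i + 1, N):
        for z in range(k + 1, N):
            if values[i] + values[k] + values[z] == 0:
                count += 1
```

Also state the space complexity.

Time complexity: O(n^3).
Space complexity: O(1).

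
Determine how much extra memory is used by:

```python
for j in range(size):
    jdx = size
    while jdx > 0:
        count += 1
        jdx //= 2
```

Space complexity: O(1).
Only a constant amount of auxiliary storage is used; nothing grows with n.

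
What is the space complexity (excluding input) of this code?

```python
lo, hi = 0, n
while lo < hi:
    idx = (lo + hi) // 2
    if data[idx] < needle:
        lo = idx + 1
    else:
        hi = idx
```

Space complexity: O(1).
Only a constant amount of auxiliary storage is used; nothing grows with n.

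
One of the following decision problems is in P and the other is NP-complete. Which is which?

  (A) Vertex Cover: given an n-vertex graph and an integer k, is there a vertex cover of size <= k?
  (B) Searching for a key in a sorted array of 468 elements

(A) is NP-complete: one of Karp's 21 NP-complete problems (with k part of the input; for any fixed constant k it is in P).
(B) is P: binary search runs in O(log n).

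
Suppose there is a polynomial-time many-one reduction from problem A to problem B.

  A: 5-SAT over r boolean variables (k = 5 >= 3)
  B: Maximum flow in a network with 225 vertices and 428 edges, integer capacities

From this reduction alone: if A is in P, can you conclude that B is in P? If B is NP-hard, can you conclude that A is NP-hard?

A poly-time reduction A <=_p B transfers tractability DOWN (B easy => A easy) and hardness UP (A hard => B hard), not the reverse.
From A in P, the reduction alone does NOT give B in P: any problem in P trivially reduces to SAT, yet SAT is not known to be in P.
From B NP-hard, the reduction alone does NOT give A NP-hard: again, easy problems reduce to hard ones.
(Here in fact A is NP-complete and B is in P, so no such reduction is known -- its existence would imply P = NP; the analysis concerns only what the assumed reduction would or would not let you conclude.)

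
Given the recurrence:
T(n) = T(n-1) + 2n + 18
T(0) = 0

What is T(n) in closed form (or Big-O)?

Dominant term in sum is 2*sum(i, i=1..n) = 2*n*(n+1)/2 = O(n^2).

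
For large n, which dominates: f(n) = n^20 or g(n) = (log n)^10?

f(n) = n^20 grows faster: any positive polynomial dominates any polylog.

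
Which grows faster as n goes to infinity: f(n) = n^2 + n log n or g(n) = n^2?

f(n) = n^2 + n log n and g(n) = n^2 are Theta of each other: the lower-order n log n term is o(n^2); both are Theta(n^2).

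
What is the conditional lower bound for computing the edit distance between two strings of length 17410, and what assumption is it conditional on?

Under SETH (the Strong Exponential Time Hypothesis), edit distance on length-17410 strings cannot be computed in O(n^(2-epsilon)) time for any epsilon > 0 (Backurs-Indyk). The reduction is from CNF-SAT via the orthogonal vectors problem.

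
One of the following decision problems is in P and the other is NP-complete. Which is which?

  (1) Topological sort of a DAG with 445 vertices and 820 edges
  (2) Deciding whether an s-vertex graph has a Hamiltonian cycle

(1) is P: DFS-based topological sort runs in O(V+E).
(2) is NP-complete: one of Karp's 21 NP-complete problems.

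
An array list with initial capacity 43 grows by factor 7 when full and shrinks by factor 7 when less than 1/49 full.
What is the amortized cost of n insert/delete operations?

Using potential function Phi = |7*size - capacity|. Resizing costs are offset by potential release. Amortized O(1) per operation.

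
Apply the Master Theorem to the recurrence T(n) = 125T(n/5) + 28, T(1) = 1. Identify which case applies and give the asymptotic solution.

a=125, b=5, f(n)=28.
log_5(125) = 3 > 0.
Since f(n) = O(n^0) is polynomially smaller than n^3, Case 1 applies.
T(n) = Theta(n^3).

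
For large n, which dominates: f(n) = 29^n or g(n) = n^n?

g(n) = n^n grows faster: n^n / 29^n = (n/29)^n -> infinity once n > 29.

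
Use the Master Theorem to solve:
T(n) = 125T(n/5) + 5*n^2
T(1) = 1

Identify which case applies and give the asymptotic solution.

a=125, b=5, f(n)=5*n^2.
log_5(125) = 3 > 2.
Since f(n) = O(n^2) is polynomially smaller than n^3, Case 1 applies.
T(n) = Theta(n^3).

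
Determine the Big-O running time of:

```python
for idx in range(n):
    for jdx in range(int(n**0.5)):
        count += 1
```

Time complexity: O(n * sqrt(n)).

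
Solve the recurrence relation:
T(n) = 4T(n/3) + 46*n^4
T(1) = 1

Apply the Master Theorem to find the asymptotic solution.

a=4, b=3, f(n)=46*n^4. log_3(4) = 1.262 < 4. Case 3: T(n) = O(n^4).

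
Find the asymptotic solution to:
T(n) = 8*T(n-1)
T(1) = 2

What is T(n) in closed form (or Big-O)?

Each step multiplies by 8. T(n) = T(1)*8^(n-1) = 2*8^(n-1).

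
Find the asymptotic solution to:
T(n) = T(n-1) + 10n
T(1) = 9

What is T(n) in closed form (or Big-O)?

Unrolling: T(n) = 9 + 10*(2 + 3 + ... + n) = 9 + 10*(n(n+1)/2 - 1) = O(n^2).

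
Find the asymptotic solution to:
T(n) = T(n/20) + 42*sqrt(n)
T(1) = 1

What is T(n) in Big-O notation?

Each level contributes sqrt(n/20^k). Geometric series with ratio 1/sqrt(20) < 1 sums to O(sqrt(n)).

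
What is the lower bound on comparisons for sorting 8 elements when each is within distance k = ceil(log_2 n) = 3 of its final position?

Partition the 8 positions into floor(n/k) blocks of k = 3 consecutive positions; any permutation within a block keeps every element within k of its final position, so there are at least (k!)^(n/k) distinguishable inputs. Lower bound: log_2((k!)^(n/k)) = (n/k) * log_2(k!) = Theta(n log k); with k = ceil(log_2 n), this is Omega(n log log n).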